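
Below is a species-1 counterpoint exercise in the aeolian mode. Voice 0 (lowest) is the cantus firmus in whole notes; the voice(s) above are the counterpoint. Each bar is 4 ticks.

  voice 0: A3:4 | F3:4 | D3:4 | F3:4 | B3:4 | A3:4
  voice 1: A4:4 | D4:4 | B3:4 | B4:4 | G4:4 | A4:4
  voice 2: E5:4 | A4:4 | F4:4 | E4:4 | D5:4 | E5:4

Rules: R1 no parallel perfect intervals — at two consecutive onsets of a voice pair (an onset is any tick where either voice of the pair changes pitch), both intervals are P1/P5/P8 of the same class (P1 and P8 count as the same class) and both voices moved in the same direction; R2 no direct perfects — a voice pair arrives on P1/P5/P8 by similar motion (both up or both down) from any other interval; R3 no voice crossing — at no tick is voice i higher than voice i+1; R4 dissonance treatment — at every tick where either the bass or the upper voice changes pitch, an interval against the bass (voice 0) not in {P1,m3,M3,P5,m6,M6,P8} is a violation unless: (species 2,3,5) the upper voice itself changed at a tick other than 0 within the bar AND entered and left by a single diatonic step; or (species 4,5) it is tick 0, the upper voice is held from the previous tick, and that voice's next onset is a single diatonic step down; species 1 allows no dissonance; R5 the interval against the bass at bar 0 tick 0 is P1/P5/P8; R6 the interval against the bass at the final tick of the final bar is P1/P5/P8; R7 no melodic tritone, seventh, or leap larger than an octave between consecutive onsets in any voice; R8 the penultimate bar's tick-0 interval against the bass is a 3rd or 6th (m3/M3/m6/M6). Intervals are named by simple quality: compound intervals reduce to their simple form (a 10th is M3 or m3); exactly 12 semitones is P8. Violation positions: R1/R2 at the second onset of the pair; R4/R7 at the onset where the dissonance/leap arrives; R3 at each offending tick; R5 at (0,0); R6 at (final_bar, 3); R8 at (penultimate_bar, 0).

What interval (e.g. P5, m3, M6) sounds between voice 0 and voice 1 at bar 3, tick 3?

TT

voice 0=F3 voice 1=B4 -> TT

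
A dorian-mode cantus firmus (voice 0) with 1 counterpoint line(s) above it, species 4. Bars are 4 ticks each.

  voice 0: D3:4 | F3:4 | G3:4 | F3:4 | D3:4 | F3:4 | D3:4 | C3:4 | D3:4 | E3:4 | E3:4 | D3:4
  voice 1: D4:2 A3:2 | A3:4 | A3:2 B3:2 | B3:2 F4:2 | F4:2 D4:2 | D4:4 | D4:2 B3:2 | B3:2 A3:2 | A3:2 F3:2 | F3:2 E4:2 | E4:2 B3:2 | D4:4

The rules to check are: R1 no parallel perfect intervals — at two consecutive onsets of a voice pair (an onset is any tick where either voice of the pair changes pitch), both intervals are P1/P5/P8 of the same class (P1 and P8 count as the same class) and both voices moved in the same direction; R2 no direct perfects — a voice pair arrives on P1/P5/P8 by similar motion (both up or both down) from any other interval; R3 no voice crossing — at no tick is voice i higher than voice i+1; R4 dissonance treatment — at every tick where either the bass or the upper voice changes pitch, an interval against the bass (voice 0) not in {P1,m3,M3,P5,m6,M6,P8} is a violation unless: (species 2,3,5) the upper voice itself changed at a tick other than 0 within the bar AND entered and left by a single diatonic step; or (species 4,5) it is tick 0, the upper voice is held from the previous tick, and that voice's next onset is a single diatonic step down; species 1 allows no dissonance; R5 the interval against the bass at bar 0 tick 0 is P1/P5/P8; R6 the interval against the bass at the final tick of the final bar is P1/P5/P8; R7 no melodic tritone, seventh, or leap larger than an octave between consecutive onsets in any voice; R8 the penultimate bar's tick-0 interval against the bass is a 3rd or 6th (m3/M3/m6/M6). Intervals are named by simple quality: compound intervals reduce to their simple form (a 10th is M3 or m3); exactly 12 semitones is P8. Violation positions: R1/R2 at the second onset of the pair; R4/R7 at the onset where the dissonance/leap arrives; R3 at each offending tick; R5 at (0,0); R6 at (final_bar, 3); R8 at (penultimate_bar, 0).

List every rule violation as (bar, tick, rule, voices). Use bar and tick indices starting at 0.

(2, 0, R4, (0, 1))
(3, 0, R4, (0, 1))
(3, 2, R7, (1,))
(9, 0, R4, (0, 1))
(9, 2, R7, (1,))
(10, 0, R8, (0, 1))

bar 0: v0=D3 v1=D4 downbeat P8
bar 1: v0=F3 v1=A3 downbeat M3
bar 2: v0=G3 v1=A3 downbeat M2
bar 3: v0=F3 v1=B3 downbeat TT
bar 4: v0=D3 v1=F4 downbeat m3
bar 5: v0=F3 v1=D4 downbeat M6
bar 6: v0=D3 v1=D4 downbeat P8
bar 7: v0=C3 v1=B3 downbeat M7
bar 8: v0=D3 v1=A3 downbeat P5
bar 9: v0=E3 v1=F3 downbeat m2
bar 10: v0=E3 v1=E4 downbeat P8
bar 11: v0=D3 v1=D4 downbeat P8
  -> R4 @ bar 2 tick 0 v(0, 1): G3/A3 M2 untreated
  -> R4 @ bar 3 tick 0 v(0, 1): F3/B3 TT untreated
  -> R7 @ bar 3 tick 2 v(1,): B3->F4 leap 6st
  -> R4 @ bar 9 tick 0 v(0, 1): E3/F3 m2 untreated
  -> R7 @ bar 9 tick 2 v(1,): F3->E4 leap 11st
  -> R8 @ bar 10 tick 0 v(0, 1): penult P8 not 3rd/6th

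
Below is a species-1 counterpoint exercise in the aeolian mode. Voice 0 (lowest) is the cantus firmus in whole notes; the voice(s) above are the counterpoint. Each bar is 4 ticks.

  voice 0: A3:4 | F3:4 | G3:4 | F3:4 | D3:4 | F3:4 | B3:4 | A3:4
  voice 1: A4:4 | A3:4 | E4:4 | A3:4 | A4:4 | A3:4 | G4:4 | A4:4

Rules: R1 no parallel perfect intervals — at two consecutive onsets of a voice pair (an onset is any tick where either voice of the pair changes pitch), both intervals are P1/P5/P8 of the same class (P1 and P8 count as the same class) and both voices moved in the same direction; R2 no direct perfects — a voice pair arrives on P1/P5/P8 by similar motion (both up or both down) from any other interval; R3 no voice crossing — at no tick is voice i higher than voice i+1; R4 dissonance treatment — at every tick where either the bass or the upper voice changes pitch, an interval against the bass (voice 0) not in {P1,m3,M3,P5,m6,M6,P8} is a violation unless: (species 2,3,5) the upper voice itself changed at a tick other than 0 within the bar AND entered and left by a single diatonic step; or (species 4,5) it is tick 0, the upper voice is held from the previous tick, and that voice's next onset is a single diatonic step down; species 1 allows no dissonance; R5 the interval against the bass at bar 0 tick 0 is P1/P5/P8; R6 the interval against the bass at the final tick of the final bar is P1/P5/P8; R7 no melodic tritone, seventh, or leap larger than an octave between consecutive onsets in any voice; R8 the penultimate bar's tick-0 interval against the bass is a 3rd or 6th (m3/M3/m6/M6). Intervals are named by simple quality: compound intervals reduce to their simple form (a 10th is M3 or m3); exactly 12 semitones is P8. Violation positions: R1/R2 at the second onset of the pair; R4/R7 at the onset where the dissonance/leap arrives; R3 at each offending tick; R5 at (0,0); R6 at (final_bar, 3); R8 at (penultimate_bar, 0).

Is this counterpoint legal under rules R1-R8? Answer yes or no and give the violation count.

bar 0: v0=A3 v1=A4 (P8)
bar 1: v0=F3 v1=A3 (M3)
bar 2: v0=G3 v1=E4 (M6)
bar 3: v0=F3 v1=A3 (M3)
bar 4: v0=D3 v1=A4 (P5)
bar 5: v0=F3 v1=A3 (M3)
bar 6: v0=B3 v1=G4 (m6)
bar 7: v0=A3 v1=A4 (P8)
  R7 @ bar6.0: F3->B3 leap 6st
  R7 @ bar6.0: A3->G4 leap 10st

No (2 violations)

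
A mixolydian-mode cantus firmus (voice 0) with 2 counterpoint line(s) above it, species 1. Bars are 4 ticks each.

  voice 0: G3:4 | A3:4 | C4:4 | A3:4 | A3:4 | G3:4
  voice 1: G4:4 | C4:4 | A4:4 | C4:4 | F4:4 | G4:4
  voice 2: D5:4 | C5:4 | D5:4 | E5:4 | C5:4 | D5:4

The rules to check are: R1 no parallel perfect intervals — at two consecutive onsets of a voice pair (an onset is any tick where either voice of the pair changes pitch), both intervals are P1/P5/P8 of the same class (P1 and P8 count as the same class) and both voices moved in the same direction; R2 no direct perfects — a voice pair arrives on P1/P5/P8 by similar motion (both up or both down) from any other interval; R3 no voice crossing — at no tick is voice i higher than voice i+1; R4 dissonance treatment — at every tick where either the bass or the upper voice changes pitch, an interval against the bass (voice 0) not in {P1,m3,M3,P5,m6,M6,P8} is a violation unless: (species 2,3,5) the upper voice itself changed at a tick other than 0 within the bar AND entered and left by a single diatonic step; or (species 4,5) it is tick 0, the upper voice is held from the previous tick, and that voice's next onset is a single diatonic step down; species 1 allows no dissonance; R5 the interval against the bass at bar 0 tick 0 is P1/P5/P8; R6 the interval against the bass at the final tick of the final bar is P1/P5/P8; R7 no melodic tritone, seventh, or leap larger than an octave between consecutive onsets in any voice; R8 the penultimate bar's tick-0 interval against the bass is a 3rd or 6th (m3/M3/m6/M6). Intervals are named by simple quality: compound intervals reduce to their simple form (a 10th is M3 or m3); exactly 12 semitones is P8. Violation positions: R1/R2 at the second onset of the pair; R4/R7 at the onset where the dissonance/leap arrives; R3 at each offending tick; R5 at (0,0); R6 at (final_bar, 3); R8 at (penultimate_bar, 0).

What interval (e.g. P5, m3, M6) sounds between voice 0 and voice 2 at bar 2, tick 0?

M2

voice 0=C4 voice 2=D5 -> M2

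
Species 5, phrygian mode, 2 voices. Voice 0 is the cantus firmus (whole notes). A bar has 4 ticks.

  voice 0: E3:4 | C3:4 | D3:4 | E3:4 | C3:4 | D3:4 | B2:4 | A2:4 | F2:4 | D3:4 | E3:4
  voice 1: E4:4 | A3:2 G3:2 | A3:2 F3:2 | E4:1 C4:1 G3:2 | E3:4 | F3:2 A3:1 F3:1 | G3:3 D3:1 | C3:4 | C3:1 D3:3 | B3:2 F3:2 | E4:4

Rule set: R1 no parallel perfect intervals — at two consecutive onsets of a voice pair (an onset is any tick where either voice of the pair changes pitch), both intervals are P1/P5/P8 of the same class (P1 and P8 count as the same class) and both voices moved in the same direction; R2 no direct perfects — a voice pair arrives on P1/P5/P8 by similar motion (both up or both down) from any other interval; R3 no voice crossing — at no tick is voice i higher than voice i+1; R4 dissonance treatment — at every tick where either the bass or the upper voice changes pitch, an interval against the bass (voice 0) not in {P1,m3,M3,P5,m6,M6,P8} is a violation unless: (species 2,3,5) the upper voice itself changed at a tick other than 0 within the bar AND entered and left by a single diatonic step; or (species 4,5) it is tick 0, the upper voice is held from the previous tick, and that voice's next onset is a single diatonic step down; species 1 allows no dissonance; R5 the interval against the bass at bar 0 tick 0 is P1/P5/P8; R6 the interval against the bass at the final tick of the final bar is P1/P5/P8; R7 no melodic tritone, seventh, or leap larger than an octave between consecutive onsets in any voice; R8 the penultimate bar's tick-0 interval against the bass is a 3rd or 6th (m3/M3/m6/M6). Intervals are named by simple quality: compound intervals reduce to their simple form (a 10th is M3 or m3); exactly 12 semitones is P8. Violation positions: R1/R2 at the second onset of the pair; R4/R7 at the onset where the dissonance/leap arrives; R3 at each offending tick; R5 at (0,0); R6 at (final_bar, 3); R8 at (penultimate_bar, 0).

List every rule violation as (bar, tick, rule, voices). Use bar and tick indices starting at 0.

bar 0: v0=E3 v1=E4 downbeat P8
bar 1: v0=C3 v1=A3 downbeat M6
bar 2: v0=D3 v1=A3 downbeat P5
bar 3: v0=E3 v1=E4 downbeat P8
bar 4: v0=C3 v1=E3 downbeat M3
bar 5: v0=D3 v1=F3 downbeat m3
bar 6: v0=B2 v1=G3 downbeat m6
bar 7: v0=A2 v1=C3 downbeat m3
bar 8: v0=F2 v1=C3 downbeat P5
bar 9: v0=D3 v1=B3 downbeat M6
bar 10: v0=E3 v1=E4 downbeat P8
  -> R1 @ bar 2 tick 0 v(0, 1): C3/G3 P5 -> D3/A3 P5 similar
  -> R2 @ bar 3 tick 0 v(0, 1): D3/F3 m3 -> E3/E4 P8 similar
  -> R7 @ bar 3 tick 0 v(1,): F3->E4 leap 11st
  -> R7 @ bar 9 tick 2 v(1,): B3->F3 leap 6st
  -> R2 @ bar 10 tick 0 v(0, 1): D3/F3 m3 -> E3/E4 P8 similar
  -> R7 @ bar 10 tick 0 v(1,): F3->E4 leap 11st

(2, 0, R1, (0, 1))
(3, 0, R2, (0, 1))
(3, 0, R7, (1,))
(9, 2, R7, (1,))
(10, 0, R2, (0, 1))
(10, 0, R7, (1,))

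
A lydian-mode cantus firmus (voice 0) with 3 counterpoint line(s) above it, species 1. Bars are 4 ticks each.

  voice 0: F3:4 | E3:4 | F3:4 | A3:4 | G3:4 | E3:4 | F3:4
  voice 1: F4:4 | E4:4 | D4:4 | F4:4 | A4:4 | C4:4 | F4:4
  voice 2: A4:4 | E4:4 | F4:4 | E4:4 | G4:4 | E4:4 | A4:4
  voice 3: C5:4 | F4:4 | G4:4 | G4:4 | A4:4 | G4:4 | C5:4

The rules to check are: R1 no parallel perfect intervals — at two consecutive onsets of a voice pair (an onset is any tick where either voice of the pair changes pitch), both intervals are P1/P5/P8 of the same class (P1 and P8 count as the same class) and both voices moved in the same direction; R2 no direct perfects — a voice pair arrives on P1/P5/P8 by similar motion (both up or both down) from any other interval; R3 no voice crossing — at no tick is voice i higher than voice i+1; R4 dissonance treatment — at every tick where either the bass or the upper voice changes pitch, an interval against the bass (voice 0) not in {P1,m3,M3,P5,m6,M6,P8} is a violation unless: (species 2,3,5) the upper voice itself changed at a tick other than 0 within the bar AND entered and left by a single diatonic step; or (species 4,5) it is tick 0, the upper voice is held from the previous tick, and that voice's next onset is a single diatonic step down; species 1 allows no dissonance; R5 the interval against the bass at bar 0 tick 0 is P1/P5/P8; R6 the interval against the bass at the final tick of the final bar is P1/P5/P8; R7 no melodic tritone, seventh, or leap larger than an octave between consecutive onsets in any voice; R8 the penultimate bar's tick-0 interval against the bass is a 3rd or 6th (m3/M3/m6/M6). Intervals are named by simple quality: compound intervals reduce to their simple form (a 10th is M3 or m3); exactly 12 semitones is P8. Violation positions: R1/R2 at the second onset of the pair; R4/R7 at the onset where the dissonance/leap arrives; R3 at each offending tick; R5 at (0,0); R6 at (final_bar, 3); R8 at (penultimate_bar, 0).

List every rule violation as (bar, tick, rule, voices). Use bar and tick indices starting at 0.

bar 0: v0=F3 v1=F4 v2=A4 v3=C5 downbeat P5
bar 1: v0=E3 v1=E4 v2=E4 v3=F4 downbeat m2
bar 2: v0=F3 v1=D4 v2=F4 v3=G4 downbeat M2
bar 3: v0=A3 v1=F4 v2=E4 v3=G4 downbeat m7
bar 4: v0=G3 v1=A4 v2=G4 v3=A4 downbeat M2
bar 5: v0=E3 v1=C4 v2=E4 v3=G4 downbeat m3
bar 6: v0=F3 v1=F4 v2=A4 v3=C5 downbeat P5
  -> R5 @ bar 0 tick 0 v(0, 2): opens on M3
  -> R1 @ bar 1 tick 0 v(0, 1): F3/F4 P8 -> E3/E4 P8 similar
  -> R2 @ bar 1 tick 0 v(0, 2): F3/A4 M3 -> E3/E4 P8 similar
  -> R2 @ bar 1 tick 0 v(1, 2): F4/A4 M3 -> E4/E4 P1 similar
  -> R4 @ bar 1 tick 0 v(0, 3): E3/F4 m2 untreated
  -> R1 @ bar 2 tick 0 v(0, 2): E3/E4 P8 -> F3/F4 P8 similar
  -> R4 @ bar 2 tick 0 v(0, 3): F3/G4 M2 untreated
  -> R3 @ bar 3 tick 0 v(1, 2): F4 above E4
  -> R4 @ bar 3 tick 0 v(0, 3): A3/G4 m7 untreated
  -> R3 @ bar 3 tick 1 v(1, 2): F4 above E4
  -> R3 @ bar 3 tick 2 v(1, 2): F4 above E4
  -> R3 @ bar 3 tick 3 v(1, 2): F4 above E4
  -> R2 @ bar 4 tick 0 v(1, 3): F4/G4 M2 -> A4/A4 P1 similar
  -> R3 @ bar 4 tick 0 v(1, 2): A4 above G4
  -> R4 @ bar 4 tick 0 v(0, 1): G3/A4 M2 untreated
  -> R4 @ bar 4 tick 0 v(0, 3): G3/A4 M2 untreated
  -> R3 @ bar 4 tick 1 v(1, 2): A4 above G4
  -> R3 @ bar 4 tick 2 v(1, 2): A4 above G4
  -> R3 @ bar 4 tick 3 v(1, 2): A4 above G4
  -> R1 @ bar 5 tick 0 v(0, 2): G3/G4 P8 -> E3/E4 P8 similar
  -> R2 @ bar 5 tick 0 v(1, 3): A4/A4 P1 -> C4/G4 P5 similar
  -> R8 @ bar 5 tick 0 v(0, 2): penult P8 not 3rd/6th
  -> R1 @ bar 6 tick 0 v(1, 3): C4/G4 P5 -> F4/C5 P5 similar
  -> R2 @ bar 6 tick 0 v(0, 1): E3/C4 m6 -> F3/F4 P8 similar
  -> R2 @ bar 6 tick 0 v(0, 3): E3/G4 m3 -> F3/C5 P5 similar
  -> R6 @ bar 6 tick 3 v(0, 2): closes on M3

(0, 0, R5, (0, 2))
(1, 0, R1, (0, 1))
(1, 0, R2, (0, 2))
(1, 0, R2, (1, 2))
(1, 0, R4, (0, 3))
(2, 0, R1, (0, 2))
(2, 0, R4, (0, 3))
(3, 0, R3, (1, 2))
(3, 0, R4, (0, 3))
(3, 1, R3, (1, 2))
(3, 2, R3, (1, 2))
(3, 3, R3, (1, 2))
(4, 0, R2, (1, 3))
(4, 0, R3, (1, 2))
(4, 0, R4, (0, 1))
(4, 0, R4, (0, 3))
(4, 1, R3, (1, 2))
(4, 2, R3, (1, 2))
(4, 3, R3, (1, 2))
(5, 0, R1, (0, 2))
(5, 0, R2, (1, 3))
(5, 0, R8, (0, 2))
(6, 0, R1, (1, 3))
(6, 0, R2, (0, 1))
(6, 0, R2, (0, 3))
(6, 3, R6, (0, 2))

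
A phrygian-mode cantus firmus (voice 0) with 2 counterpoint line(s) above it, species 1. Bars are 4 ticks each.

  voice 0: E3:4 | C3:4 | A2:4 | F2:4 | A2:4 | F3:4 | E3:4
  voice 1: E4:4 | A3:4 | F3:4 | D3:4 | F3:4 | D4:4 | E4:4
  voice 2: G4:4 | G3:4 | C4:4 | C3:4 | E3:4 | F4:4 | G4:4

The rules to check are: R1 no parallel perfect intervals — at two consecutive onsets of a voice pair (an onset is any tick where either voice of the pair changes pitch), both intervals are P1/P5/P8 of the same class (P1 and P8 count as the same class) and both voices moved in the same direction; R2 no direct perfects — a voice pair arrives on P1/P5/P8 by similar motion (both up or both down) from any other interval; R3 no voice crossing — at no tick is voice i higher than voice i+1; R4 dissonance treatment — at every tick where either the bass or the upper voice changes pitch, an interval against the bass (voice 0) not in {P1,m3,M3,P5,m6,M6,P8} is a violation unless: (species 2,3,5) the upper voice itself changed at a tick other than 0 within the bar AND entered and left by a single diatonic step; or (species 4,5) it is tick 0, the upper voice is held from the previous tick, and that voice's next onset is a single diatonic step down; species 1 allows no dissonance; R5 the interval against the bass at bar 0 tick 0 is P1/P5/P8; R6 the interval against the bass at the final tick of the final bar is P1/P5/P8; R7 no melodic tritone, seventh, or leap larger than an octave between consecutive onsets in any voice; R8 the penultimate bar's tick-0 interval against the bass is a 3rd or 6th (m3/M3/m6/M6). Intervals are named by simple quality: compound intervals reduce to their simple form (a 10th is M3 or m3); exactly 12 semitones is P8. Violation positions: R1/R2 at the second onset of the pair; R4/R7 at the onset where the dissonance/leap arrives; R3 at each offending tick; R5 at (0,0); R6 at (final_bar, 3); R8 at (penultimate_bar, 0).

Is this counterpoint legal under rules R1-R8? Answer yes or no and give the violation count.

No (20 violations)

bar 0: v0=E3 v1=E4 v2=G4 (m3)
bar 1: v0=C3 v1=A3 v2=G3 (P5)
bar 2: v0=A2 v1=F3 v2=C4 (m3)
bar 3: v0=F2 v1=D3 v2=C3 (P5)
bar 4: v0=A2 v1=F3 v2=E3 (P5)
bar 5: v0=F3 v1=D4 v2=F4 (P8)
bar 6: v0=E3 v1=E4 v2=G4 (m3)
  R5 @ bar0.0: opens on m3
  R2 @ bar1.0: E3/G4 m3 -> C3/G3 P5 similar
  R3 @ bar1.0: A3 above G3
  R3 @ bar1.1: A3 above G3
  R3 @ bar1.2: A3 above G3
  R3 @ bar1.3: A3 above G3
  R2 @ bar3.0: A2/C4 m3 -> F2/C3 P5 similar
  R3 @ bar3.0: D3 above C3
  R3 @ bar3.1: D3 above C3
  R3 @ bar3.2: D3 above C3
  R3 @ bar3.3: D3 above C3
  R1 @ bar4.0: F2/C3 P5 -> A2/E3 P5 similar
  R3 @ bar4.0: F3 above E3
  R3 @ bar4.1: F3 above E3
  R3 @ bar4.2: F3 above E3
  R3 @ bar4.3: F3 above E3
  R2 @ bar5.0: A2/E3 P5 -> F3/F4 P8 similar
  R7 @ bar5.0: E3->F4 leap 13st
  R8 @ bar5.0: penult P8 not 3rd/6th
  R6 @ bar6.3: closes on m3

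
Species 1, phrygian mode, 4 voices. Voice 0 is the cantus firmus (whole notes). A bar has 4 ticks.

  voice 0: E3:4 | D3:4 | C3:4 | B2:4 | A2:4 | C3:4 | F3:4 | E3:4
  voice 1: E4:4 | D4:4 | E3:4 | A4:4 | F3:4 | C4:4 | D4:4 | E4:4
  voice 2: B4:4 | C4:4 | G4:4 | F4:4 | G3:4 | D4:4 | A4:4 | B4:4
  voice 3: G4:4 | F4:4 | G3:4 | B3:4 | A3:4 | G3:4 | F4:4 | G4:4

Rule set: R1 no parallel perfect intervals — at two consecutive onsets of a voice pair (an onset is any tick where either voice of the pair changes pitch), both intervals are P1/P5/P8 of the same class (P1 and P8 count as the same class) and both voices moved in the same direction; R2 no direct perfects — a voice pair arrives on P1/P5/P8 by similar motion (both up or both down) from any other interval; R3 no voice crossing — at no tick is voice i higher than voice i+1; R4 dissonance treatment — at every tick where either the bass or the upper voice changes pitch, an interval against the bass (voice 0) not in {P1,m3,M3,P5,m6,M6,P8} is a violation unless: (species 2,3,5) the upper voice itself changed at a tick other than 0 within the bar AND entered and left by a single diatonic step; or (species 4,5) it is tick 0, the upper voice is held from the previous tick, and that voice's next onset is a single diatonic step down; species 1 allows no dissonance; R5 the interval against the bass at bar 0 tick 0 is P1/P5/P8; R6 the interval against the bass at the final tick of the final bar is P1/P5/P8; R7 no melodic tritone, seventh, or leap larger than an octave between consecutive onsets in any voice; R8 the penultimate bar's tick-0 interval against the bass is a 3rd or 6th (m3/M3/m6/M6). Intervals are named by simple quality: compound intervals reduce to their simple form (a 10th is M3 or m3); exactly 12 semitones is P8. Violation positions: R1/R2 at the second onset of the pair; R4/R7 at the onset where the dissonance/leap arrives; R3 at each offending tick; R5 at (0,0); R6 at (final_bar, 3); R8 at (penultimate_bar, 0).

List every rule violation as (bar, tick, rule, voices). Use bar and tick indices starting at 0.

bar 0: v0=E3 v1=E4 v2=B4 v3=G4 downbeat m3
bar 1: v0=D3 v1=D4 v2=C4 v3=F4 downbeat m3
bar 2: v0=C3 v1=E3 v2=G4 v3=G3 downbeat P5
bar 3: v0=B2 v1=A4 v2=F4 v3=B3 downbeat P8
bar 4: v0=A2 v1=F3 v2=G3 v3=A3 downbeat P8
bar 5: v0=C3 v1=C4 v2=D4 v3=G3 downbeat P5
bar 6: v0=F3 v1=D4 v2=A4 v3=F4 downbeat P8
bar 7: v0=E3 v1=E4 v2=B4 v3=G4 downbeat m3
  -> R3 @ bar 0 tick 0 v(2, 3): B4 above G4
  -> R5 @ bar 0 tick 0 v(0, 3): opens on m3
  -> R3 @ bar 0 tick 1 v(2, 3): B4 above G4
  -> R3 @ bar 0 tick 2 v(2, 3): B4 above G4
  -> R3 @ bar 0 tick 3 v(2, 3): B4 above G4
  -> R1 @ bar 1 tick 0 v(0, 1): E3/E4 P8 -> D3/D4 P8 similar
  -> R3 @ bar 1 tick 0 v(1, 2): D4 above C4
  -> R4 @ bar 1 tick 0 v(0, 2): D3/C4 m7 untreated
  -> R7 @ bar 1 tick 0 v(2,): B4->C4 leap 11st
  -> R3 @ bar 1 tick 1 v(1, 2): D4 above C4
  -> R3 @ bar 1 tick 2 v(1, 2): D4 above C4
  -> R3 @ bar 1 tick 3 v(1, 2): D4 above C4
  -> R2 @ bar 2 tick 0 v(0, 3): D3/F4 m3 -> C3/G3 P5 similar
  -> R3 @ bar 2 tick 0 v(2, 3): G4 above G3
  -> R7 @ bar 2 tick 0 v(1,): D4->E3 leap 10st
  -> R7 @ bar 2 tick 0 v(3,): F4->G3 leap 10st
  -> R3 @ bar 2 tick 1 v(2, 3): G4 above G3
  -> R3 @ bar 2 tick 2 v(2, 3): G4 above G3
  -> R3 @ bar 2 tick 3 v(2, 3): G4 above G3
  -> R3 @ bar 3 tick 0 v(1, 2): A4 above F4
  -> R3 @ bar 3 tick 0 v(2, 3): F4 above B3
  -> R4 @ bar 3 tick 0 v(0, 1): B2/A4 m7 untreated
  -> R4 @ bar 3 tick 0 v(0, 2): B2/F4 TT untreated
  -> R7 @ bar 3 tick 0 v(1,): E3->A4 leap 17st
  -> R3 @ bar 3 tick 1 v(1, 2): A4 above F4
  -> R3 @ bar 3 tick 1 v(2, 3): F4 above B3
  -> R3 @ bar 3 tick 2 v(1, 2): A4 above F4
  -> R3 @ bar 3 tick 2 v(2, 3): F4 above B3
  -> R3 @ bar 3 tick 3 v(1, 2): A4 above F4
  -> R3 @ bar 3 tick 3 v(2, 3): F4 above B3
  -> R1 @ bar 4 tick 0 v(0, 3): B2/B3 P8 -> A2/A3 P8 similar
  -> R4 @ bar 4 tick 0 v(0, 2): A2/G3 m7 untreated
  -> R7 @ bar 4 tick 0 v(1,): A4->F3 leap 16st
  -> R7 @ bar 4 tick 0 v(2,): F4->G3 leap 10st
  -> R2 @ bar 5 tick 0 v(0, 1): A2/F3 m6 -> C3/C4 P8 similar
  -> R3 @ bar 5 tick 0 v(2, 3): D4 above G3
  -> R4 @ bar 5 tick 0 v(0, 2): C3/D4 M2 untreated
  -> R3 @ bar 5 tick 1 v(2, 3): D4 above G3
  -> R3 @ bar 5 tick 2 v(2, 3): D4 above G3
  -> R3 @ bar 5 tick 3 v(2, 3): D4 above G3
  -> R2 @ bar 6 tick 0 v(0, 3): C3/G3 P5 -> F3/F4 P8 similar
  -> R2 @ bar 6 tick 0 v(1, 2): C4/D4 M2 -> D4/A4 P5 similar
  -> R3 @ bar 6 tick 0 v(2, 3): A4 above F4
  -> R7 @ bar 6 tick 0 v(3,): G3->F4 leap 10st
  -> R8 @ bar 6 tick 0 v(0, 3): penult P8 not 3rd/6th
  -> R3 @ bar 6 tick 1 v(2, 3): A4 above F4
  -> R3 @ bar 6 tick 2 v(2, 3): A4 above F4
  -> R3 @ bar 6 tick 3 v(2, 3): A4 above F4
  -> R1 @ bar 7 tick 0 v(1, 2): D4/A4 P5 -> E4/B4 P5 similar
  -> R3 @ bar 7 tick 0 v(2, 3): B4 above G4
  -> R3 @ bar 7 tick 1 v(2, 3): B4 above G4
  -> R3 @ bar 7 tick 2 v(2, 3): B4 above G4
  -> R3 @ bar 7 tick 3 v(2, 3): B4 above G4
  -> R6 @ bar 7 tick 3 v(0, 3): closes on m3

(0, 0, R3, (2, 3))
(0, 0, R5, (0, 3))
(0, 1, R3, (2, 3))
(0, 2, R3, (2, 3))
(0, 3, R3, (2, 3))
(1, 0, R1, (0, 1))
(1, 0, R3, (1, 2))
(1, 0, R4, (0, 2))
(1, 0, R7, (2,))
(1, 1, R3, (1, 2))
(1, 2, R3, (1, 2))
(1, 3, R3, (1, 2))
(2, 0, R2, (0, 3))
(2, 0, R3, (2, 3))
(2, 0, R7, (1,))
(2, 0, R7, (3,))
(2, 1, R3, (2, 3))
(2, 2, R3, (2, 3))
(2, 3, R3, (2, 3))
(3, 0, R3, (1, 2))
(3, 0, R3, (2, 3))
(3, 0, R4, (0, 1))
(3, 0, R4, (0, 2))
(3, 0, R7, (1,))
(3, 1, R3, (1, 2))
(3, 1, R3, (2, 3))
(3, 2, R3, (1, 2))
(3, 2, R3, (2, 3))
(3, 3, R3, (1, 2))
(3, 3, R3, (2, 3))
(4, 0, R1, (0, 3))
(4, 0, R4, (0, 2))
(4, 0, R7, (1,))
(4, 0, R7, (2,))
(5, 0, R2, (0, 1))
(5, 0, R3, (2, 3))
(5, 0, R4, (0, 2))
(5, 1, R3, (2, 3))
(5, 2, R3, (2, 3))
(5, 3, R3, (2, 3))
(6, 0, R2, (0, 3))
(6, 0, R2, (1, 2))
(6, 0, R3, (2, 3))
(6, 0, R7, (3,))
(6, 0, R8, (0, 3))
(6, 1, R3, (2, 3))
(6, 2, R3, (2, 3))
(6, 3, R3, (2, 3))
(7, 0, R1, (1, 2))
(7, 0, R3, (2, 3))
(7, 1, R3, (2, 3))
(7, 2, R3, (2, 3))
(7, 3, R3, (2, 3))
(7, 3, R6, (0, 3))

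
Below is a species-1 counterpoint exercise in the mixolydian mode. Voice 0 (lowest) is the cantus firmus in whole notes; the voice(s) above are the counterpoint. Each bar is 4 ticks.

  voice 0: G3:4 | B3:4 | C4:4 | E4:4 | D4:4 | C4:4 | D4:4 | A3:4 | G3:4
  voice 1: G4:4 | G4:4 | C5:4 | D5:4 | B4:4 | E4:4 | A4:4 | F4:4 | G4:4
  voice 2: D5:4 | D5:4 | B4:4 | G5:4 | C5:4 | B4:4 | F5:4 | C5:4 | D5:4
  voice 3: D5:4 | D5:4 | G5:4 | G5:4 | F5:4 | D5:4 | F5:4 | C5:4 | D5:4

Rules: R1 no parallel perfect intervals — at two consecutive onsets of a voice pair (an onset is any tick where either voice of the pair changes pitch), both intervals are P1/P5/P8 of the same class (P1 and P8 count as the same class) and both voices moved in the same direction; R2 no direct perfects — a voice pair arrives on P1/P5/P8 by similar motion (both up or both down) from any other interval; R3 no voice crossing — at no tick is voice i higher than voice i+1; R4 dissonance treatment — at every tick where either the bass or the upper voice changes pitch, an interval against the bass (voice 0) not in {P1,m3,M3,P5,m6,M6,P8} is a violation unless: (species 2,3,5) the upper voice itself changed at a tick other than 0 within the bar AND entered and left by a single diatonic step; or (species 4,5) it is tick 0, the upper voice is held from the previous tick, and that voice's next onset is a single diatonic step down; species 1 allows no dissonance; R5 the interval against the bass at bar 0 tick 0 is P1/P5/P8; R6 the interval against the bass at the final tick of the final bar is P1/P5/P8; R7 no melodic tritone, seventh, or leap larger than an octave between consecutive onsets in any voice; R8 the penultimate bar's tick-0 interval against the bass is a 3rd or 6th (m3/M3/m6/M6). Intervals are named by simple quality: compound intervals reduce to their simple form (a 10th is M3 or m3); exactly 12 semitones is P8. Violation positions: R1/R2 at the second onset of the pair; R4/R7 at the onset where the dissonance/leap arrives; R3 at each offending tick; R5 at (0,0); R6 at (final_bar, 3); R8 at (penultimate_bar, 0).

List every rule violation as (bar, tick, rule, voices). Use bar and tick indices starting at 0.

bar 0: v0=G3 v1=G4 v2=D5 v3=D5 downbeat P5
bar 1: v0=B3 v1=G4 v2=D5 v3=D5 downbeat m3
bar 2: v0=C4 v1=C5 v2=B4 v3=G5 downbeat P5
bar 3: v0=E4 v1=D5 v2=G5 v3=G5 downbeat m3
bar 4: v0=D4 v1=B4 v2=C5 v3=F5 downbeat m3
bar 5: v0=C4 v1=E4 v2=B4 v3=D5 downbeat M2
bar 6: v0=D4 v1=A4 v2=F5 v3=F5 downbeat m3
bar 7: v0=A3 v1=F4 v2=C5 v3=C5 downbeat m3
bar 8: v0=G3 v1=G4 v2=D5 v3=D5 downbeat P5
  -> R1 @ bar 2 tick 0 v(1, 3): G4/D5 P5 -> C5/G5 P5 similar
  -> R2 @ bar 2 tick 0 v(0, 1): B3/G4 m6 -> C4/C5 P8 similar
  -> R2 @ bar 2 tick 0 v(0, 3): B3/D5 m3 -> C4/G5 P5 similar
  -> R3 @ bar 2 tick 0 v(1, 2): C5 above B4
  -> R4 @ bar 2 tick 0 v(0, 2): C4/B4 M7 untreated
  -> R3 @ bar 2 tick 1 v(1, 2): C5 above B4
  -> R3 @ bar 2 tick 2 v(1, 2): C5 above B4
  -> R3 @ bar 2 tick 3 v(1, 2): C5 above B4
  -> R4 @ bar 3 tick 0 v(0, 1): E4/D5 m7 untreated
  -> R4 @ bar 4 tick 0 v(0, 2): D4/C5 m7 untreated
  -> R2 @ bar 5 tick 0 v(1, 2): B4/C5 m2 -> E4/B4 P5 similar
  -> R4 @ bar 5 tick 0 v(0, 2): C4/B4 M7 untreated
  -> R4 @ bar 5 tick 0 v(0, 3): C4/D5 M2 untreated
  -> R2 @ bar 6 tick 0 v(0, 1): C4/E4 M3 -> D4/A4 P5 similar
  -> R2 @ bar 6 tick 0 v(2, 3): B4/D5 m3 -> F5/F5 P1 similar
  -> R7 @ bar 6 tick 0 v(2,): B4->F5 leap 6st
  -> R1 @ bar 7 tick 0 v(2, 3): F5/F5 P1 -> C5/C5 P1 similar
  -> R2 @ bar 7 tick 0 v(1, 2): A4/F5 m6 -> F4/C5 P5 similar
  -> R2 @ bar 7 tick 0 v(1, 3): A4/F5 m6 -> F4/C5 P5 similar
  -> R1 @ bar 8 tick 0 v(1, 2): F4/C5 P5 -> G4/D5 P5 similar
  -> R1 @ bar 8 tick 0 v(1, 3): F4/C5 P5 -> G4/D5 P5 similar
  -> R1 @ bar 8 tick 0 v(2, 3): C5/C5 P1 -> D5/D5 P1 similar

(2, 0, R1, (1, 3))
(2, 0, R2, (0, 1))
(2, 0, R2, (0, 3))
(2, 0, R3, (1, 2))
(2, 0, R4, (0, 2))
(2, 1, R3, (1, 2))
(2, 2, R3, (1, 2))
(2, 3, R3, (1, 2))
(3, 0, R4, (0, 1))
(4, 0, R4, (0, 2))
(5, 0, R2, (1, 2))
(5, 0, R4, (0, 2))
(5, 0, R4, (0, 3))
(6, 0, R2, (0, 1))
(6, 0, R2, (2, 3))
(6, 0, R7, (2,))
(7, 0, R1, (2, 3))
(7, 0, R2, (1, 2))
(7, 0, R2, (1, 3))
(8, 0, R1, (1, 2))
(8, 0, R1, (1, 3))
(8, 0, R1, (2, 3))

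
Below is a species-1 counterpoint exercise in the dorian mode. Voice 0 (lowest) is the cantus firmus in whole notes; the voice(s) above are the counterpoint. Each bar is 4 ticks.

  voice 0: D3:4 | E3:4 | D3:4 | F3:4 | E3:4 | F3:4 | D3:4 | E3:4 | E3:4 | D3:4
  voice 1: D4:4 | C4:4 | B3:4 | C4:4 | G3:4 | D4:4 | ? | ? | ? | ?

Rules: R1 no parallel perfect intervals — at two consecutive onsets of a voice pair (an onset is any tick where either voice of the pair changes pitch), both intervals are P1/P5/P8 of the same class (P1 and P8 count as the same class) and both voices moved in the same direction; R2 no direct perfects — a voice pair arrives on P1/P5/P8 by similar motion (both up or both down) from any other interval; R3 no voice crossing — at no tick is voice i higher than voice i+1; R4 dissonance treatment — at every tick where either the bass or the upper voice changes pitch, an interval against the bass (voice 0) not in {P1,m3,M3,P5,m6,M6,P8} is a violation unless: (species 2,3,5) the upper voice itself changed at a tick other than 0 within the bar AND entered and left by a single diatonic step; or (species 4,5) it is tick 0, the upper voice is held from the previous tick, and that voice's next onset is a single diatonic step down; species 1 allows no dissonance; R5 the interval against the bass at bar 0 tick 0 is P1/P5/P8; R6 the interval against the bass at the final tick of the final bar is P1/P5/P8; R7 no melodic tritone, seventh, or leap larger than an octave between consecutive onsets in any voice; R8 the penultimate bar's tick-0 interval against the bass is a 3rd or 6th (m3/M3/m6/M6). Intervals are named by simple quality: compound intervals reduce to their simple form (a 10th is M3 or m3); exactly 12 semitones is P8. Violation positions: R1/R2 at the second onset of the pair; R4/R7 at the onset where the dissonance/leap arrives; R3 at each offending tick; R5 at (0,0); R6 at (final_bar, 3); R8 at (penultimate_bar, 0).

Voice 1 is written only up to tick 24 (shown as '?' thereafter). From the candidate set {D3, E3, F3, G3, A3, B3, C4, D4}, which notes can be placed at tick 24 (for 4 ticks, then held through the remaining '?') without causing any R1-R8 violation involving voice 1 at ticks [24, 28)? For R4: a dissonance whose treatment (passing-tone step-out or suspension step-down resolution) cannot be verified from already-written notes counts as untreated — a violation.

D3: violates R2
E3: violates R4,R7
F3: legal
G3: violates R4
A3: violates R2
B3: legal
C4: violates R4
D4: legal

{B3, D4, F3}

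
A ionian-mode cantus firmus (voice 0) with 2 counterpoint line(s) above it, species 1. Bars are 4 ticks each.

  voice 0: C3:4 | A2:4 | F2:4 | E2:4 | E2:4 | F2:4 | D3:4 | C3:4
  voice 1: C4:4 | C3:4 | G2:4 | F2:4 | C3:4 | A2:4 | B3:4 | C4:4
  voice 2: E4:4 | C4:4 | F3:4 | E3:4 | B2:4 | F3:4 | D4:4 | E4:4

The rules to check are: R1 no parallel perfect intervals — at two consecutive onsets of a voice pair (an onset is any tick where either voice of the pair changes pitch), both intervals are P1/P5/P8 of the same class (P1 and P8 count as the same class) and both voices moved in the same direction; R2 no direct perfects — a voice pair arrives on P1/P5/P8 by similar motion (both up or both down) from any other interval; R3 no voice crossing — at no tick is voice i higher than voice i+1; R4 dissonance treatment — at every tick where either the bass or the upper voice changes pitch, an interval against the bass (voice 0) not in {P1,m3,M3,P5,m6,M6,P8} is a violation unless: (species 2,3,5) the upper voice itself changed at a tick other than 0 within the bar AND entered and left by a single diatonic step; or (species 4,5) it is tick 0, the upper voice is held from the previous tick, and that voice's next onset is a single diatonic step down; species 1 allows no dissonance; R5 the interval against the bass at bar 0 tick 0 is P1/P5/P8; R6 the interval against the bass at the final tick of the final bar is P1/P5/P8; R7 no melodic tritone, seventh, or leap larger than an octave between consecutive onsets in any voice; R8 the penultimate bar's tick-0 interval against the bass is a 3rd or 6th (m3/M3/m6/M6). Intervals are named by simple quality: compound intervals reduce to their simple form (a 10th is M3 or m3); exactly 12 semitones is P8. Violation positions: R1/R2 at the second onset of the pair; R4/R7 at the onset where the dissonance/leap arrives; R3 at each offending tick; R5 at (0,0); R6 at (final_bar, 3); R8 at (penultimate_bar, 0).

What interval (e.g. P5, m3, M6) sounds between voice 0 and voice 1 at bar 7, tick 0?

P8

voice 0=C3 voice 1=C4 -> P8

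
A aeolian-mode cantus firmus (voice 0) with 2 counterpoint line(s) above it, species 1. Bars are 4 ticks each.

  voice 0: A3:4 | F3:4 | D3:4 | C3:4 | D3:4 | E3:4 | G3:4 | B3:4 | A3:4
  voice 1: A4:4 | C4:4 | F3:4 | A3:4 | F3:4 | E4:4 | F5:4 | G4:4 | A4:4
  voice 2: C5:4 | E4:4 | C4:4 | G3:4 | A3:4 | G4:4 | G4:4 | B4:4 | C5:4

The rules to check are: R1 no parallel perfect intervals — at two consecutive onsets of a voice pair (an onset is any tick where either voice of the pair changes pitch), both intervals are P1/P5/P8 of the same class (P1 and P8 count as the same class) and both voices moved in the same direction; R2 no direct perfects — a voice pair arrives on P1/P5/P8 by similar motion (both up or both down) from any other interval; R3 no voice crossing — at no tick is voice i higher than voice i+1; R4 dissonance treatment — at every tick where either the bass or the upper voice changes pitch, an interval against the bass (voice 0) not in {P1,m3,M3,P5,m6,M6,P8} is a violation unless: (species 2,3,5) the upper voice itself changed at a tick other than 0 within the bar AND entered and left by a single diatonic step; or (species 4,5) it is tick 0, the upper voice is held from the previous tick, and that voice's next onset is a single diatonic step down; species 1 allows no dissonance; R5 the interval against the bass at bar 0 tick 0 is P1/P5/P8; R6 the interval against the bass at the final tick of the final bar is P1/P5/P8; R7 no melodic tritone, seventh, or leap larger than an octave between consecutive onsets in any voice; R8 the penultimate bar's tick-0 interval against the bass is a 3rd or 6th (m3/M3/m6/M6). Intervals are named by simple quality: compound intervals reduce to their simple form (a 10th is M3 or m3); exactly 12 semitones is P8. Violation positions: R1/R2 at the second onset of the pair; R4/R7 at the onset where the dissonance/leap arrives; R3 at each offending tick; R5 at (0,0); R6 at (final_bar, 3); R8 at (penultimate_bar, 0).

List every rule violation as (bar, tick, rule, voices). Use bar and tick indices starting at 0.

bar 0: v0=A3 v1=A4 v2=C5 downbeat m3
bar 1: v0=F3 v1=C4 v2=E4 downbeat M7
bar 2: v0=D3 v1=F3 v2=C4 downbeat m7
bar 3: v0=C3 v1=A3 v2=G3 downbeat P5
bar 4: v0=D3 v1=F3 v2=A3 downbeat P5
bar 5: v0=E3 v1=E4 v2=G4 downbeat m3
bar 6: v0=G3 v1=F5 v2=G4 downbeat P8
bar 7: v0=B3 v1=G4 v2=B4 downbeat P8
bar 8: v0=A3 v1=A4 v2=C5 downbeat m3
  -> R5 @ bar 0 tick 0 v(0, 2): opens on m3
  -> R2 @ bar 1 tick 0 v(0, 1): A3/A4 P8 -> F3/C4 P5 similar
  -> R4 @ bar 1 tick 0 v(0, 2): F3/E4 M7 untreated
  -> R2 @ bar 2 tick 0 v(1, 2): C4/E4 M3 -> F3/C4 P5 similar
  -> R4 @ bar 2 tick 0 v(0, 2): D3/C4 m7 untreated
  -> R2 @ bar 3 tick 0 v(0, 2): D3/C4 m7 -> C3/G3 P5 similar
  -> R3 @ bar 3 tick 0 v(1, 2): A3 above G3
  -> R3 @ bar 3 tick 1 v(1, 2): A3 above G3
  -> R3 @ bar 3 tick 2 v(1, 2): A3 above G3
  -> R3 @ bar 3 tick 3 v(1, 2): A3 above G3
  -> R1 @ bar 4 tick 0 v(0, 2): C3/G3 P5 -> D3/A3 P5 similar
  -> R2 @ bar 5 tick 0 v(0, 1): D3/F3 m3 -> E3/E4 P8 similar
  -> R7 @ bar 5 tick 0 v(1,): F3->E4 leap 11st
  -> R7 @ bar 5 tick 0 v(2,): A3->G4 leap 10st
  -> R3 @ bar 6 tick 0 v(1, 2): F5 above G4
  -> R4 @ bar 6 tick 0 v(0, 1): G3/F5 m7 untreated
  -> R7 @ bar 6 tick 0 v(1,): E4->F5 leap 13st
  -> R3 @ bar 6 tick 1 v(1, 2): F5 above G4
  -> R3 @ bar 6 tick 2 v(1, 2): F5 above G4
  -> R3 @ bar 6 tick 3 v(1, 2): F5 above G4
  -> R1 @ bar 7 tick 0 v(0, 2): G3/G4 P8 -> B3/B4 P8 similar
  -> R7 @ bar 7 tick 0 v(1,): F5->G4 leap 10st
  -> R8 @ bar 7 tick 0 v(0, 2): penult P8 not 3rd/6th
  -> R6 @ bar 8 tick 3 v(0, 2): closes on m3

(0, 0, R5, (0, 2))
(1, 0, R2, (0, 1))
(1, 0, R4, (0, 2))
(2, 0, R2, (1, 2))
(2, 0, R4, (0, 2))
(3, 0, R2, (0, 2))
(3, 0, R3, (1, 2))
(3, 1, R3, (1, 2))
(3, 2, R3, (1, 2))
(3, 3, R3, (1, 2))
(4, 0, R1, (0, 2))
(5, 0, R2, (0, 1))
(5, 0, R7, (1,))
(5, 0, R7, (2,))
(6, 0, R3, (1, 2))
(6, 0, R4, (0, 1))
(6, 0, R7, (1,))
(6, 1, R3, (1, 2))
(6, 2, R3, (1, 2))
(6, 3, R3, (1, 2))
(7, 0, R1, (0, 2))
(7, 0, R7, (1,))
(7, 0, R8, (0, 2))
(8, 3, R6, (0, 2))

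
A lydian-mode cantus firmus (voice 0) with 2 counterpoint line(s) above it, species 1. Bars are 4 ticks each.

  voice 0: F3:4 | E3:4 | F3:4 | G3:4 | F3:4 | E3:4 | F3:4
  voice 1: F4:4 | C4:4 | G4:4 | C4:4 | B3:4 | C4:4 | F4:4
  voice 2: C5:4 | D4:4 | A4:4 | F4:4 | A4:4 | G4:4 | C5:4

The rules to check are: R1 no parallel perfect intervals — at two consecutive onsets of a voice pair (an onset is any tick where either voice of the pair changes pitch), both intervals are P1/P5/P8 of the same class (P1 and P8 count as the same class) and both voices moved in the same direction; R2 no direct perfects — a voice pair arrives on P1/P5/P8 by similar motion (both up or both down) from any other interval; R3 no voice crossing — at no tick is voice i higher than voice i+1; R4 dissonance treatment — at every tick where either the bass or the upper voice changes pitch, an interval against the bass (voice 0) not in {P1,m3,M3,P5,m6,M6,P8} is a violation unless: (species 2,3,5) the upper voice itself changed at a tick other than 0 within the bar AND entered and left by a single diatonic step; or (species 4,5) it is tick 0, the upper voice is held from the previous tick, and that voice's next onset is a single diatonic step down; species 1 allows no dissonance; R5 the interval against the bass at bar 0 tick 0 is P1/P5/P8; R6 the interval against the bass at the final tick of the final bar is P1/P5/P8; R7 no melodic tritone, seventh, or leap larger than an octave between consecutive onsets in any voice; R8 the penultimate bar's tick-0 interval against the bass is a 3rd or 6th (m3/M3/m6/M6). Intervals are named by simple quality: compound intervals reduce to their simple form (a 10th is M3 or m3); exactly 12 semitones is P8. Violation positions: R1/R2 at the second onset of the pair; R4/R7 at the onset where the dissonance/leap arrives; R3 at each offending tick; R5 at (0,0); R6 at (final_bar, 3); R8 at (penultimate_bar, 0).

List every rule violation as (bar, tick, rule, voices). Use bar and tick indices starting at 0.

(1, 0, R4, (0, 2))
(1, 0, R7, (2,))
(2, 0, R4, (0, 1))
(3, 0, R4, (0, 1))
(3, 0, R4, (0, 2))
(4, 0, R4, (0, 1))
(6, 0, R1, (1, 2))
(6, 0, R2, (0, 1))
(6, 0, R2, (0, 2))

bar 0: v0=F3 v1=F4 v2=C5 downbeat P5
bar 1: v0=E3 v1=C4 v2=D4 downbeat m7
bar 2: v0=F3 v1=G4 v2=A4 downbeat M3
bar 3: v0=G3 v1=C4 v2=F4 downbeat m7
bar 4: v0=F3 v1=B3 v2=A4 downbeat M3
bar 5: v0=E3 v1=C4 v2=G4 downbeat m3
bar 6: v0=F3 v1=F4 v2=C5 downbeat P5
  -> R4 @ bar 1 tick 0 v(0, 2): E3/D4 m7 untreated
  -> R7 @ bar 1 tick 0 v(2,): C5->D4 leap 10st
  -> R4 @ bar 2 tick 0 v(0, 1): F3/G4 M2 untreated
  -> R4 @ bar 3 tick 0 v(0, 1): G3/C4 P4 untreated
  -> R4 @ bar 3 tick 0 v(0, 2): G3/F4 m7 untreated
  -> R4 @ bar 4 tick 0 v(0, 1): F3/B3 TT untreated
  -> R1 @ bar 6 tick 0 v(1, 2): C4/G4 P5 -> F4/C5 P5 similar
  -> R2 @ bar 6 tick 0 v(0, 1): E3/C4 m6 -> F3/F4 P8 similar
  -> R2 @ bar 6 tick 0 v(0, 2): E3/G4 m3 -> F3/C5 P5 similar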